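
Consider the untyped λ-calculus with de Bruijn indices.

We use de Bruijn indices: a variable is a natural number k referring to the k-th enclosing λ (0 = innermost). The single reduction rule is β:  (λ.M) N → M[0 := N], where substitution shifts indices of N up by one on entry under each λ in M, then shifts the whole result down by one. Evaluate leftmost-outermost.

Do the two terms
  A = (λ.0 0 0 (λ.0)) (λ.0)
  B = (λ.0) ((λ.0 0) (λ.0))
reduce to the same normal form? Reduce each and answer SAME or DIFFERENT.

Answer: SAME — A ⇓ λ.0, B ⇓ λ.0

Reduction:
Term A:
  start: (λ.0 0 0 (λ.0)) (λ.0)
  [1] (λ.0) (λ.0) (λ.0) (λ.0)
  [2] (λ.0) (λ.0) (λ.0)
  [3] (λ.0) (λ.0)
  [4] λ.0

Term B:
  start: (λ.0) ((λ.0 0) (λ.0))
  [1] (λ.0 0) (λ.0)
  [2] (λ.0) (λ.0)
  [3] λ.0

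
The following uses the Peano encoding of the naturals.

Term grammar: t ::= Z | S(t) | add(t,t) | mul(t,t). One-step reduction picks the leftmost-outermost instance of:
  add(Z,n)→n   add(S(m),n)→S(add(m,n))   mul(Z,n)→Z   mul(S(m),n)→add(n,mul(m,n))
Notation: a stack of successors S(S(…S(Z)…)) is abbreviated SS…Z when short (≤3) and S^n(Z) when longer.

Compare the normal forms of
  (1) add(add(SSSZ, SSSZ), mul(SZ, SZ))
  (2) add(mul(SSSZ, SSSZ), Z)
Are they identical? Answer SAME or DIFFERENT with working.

Term A:
  start: add(add(SSSZ, SSSZ), mul(SZ, SZ))
  step 1: add(S(add(SSZ, SSSZ)), mul(SZ, SZ))
  step 2: S(add(add(SSZ, SSSZ), mul(SZ, SZ)))
  step 3: S(add(S(add(SZ, SSSZ)), mul(SZ, SZ)))
  step 4: S(S(add(add(SZ, SSSZ), mul(SZ, SZ))))
  step 5: S(S(add(S(add(Z, SSSZ)), mul(SZ, SZ))))
  step 6: S(S(S(add(add(Z, SSSZ), mul(SZ, SZ)))))
  step 7: S(S(S(add(SSSZ, mul(SZ, SZ)))))
  step 8: S(S(S(S(add(SSZ, mul(SZ, SZ))))))
  step 9: S(S(S(S(S(add(SZ, mul(SZ, SZ)))))))
  step 10: S(S(S(S(S(S(add(Z, mul(SZ, SZ))))))))
  step 11: S(S(S(S(S(S(mul(SZ, SZ)))))))
  step 12: S(S(S(S(S(S(add(SZ, mul(Z, SZ))))))))
  step 13: S(S(S(S(S(S(S(add(Z, mul(Z, SZ)))))))))
  step 14: S(S(S(S(S(S(S(mul(Z, SZ))))))))
  step 15: S^7(Z)

Term B:
  start: add(mul(SSSZ, SSSZ), Z)
  step 1: add(add(SSSZ, mul(SSZ, SSSZ)), Z)
  step 2: add(S(add(SSZ, mul(SSZ, SSSZ))), Z)
  step 3: S(add(add(SSZ, mul(SSZ, SSSZ)), Z))
  step 4: S(add(S(add(SZ, mul(SSZ, SSSZ))), Z))
  step 5: S(S(add(add(SZ, mul(SSZ, SSSZ)), Z)))
  step 6: S(S(add(S(add(Z, mul(SSZ, SSSZ))), Z)))
  step 7: S(S(S(add(add(Z, mul(SSZ, SSSZ)), Z))))
  step 8: S(S(S(add(mul(SSZ, SSSZ), Z))))
  step 9: S(S(S(add(add(SSSZ, mul(SZ, SSSZ)), Z))))
  step 10: S(S(S(add(S(add(SSZ, mul(SZ, SSSZ))), Z))))
  step 11: S(S(S(S(add(add(SSZ, mul(SZ, SSSZ)), Z)))))
  step 12: S(S(S(S(add(S(add(SZ, mul(SZ, SSSZ))), Z)))))
  step 13: S(S(S(S(S(add(add(SZ, mul(SZ, SSSZ)), Z))))))
  step 14: S(S(S(S(S(add(S(add(Z, mul(SZ, SSSZ))), Z))))))
  step 15: S(S(S(S(S(S(add(add(Z, mul(SZ, SSSZ)), Z)))))))
  step 16: S(S(S(S(S(S(add(mul(SZ, SSSZ), Z)))))))
  step 17: S(S(S(S(S(S(add(add(SSSZ, mul(Z, SSSZ)), Z)))))))
  step 18: S(S(S(S(S(S(add(S(add(SSZ, mul(Z, SSSZ))), Z)))))))
  step 19: S(S(S(S(S(S(S(add(add(SSZ, mul(Z, SSSZ)), Z))))))))
  step 20: S(S(S(S(S(S(S(add(S(add(SZ, mul(Z, SSSZ))), Z))))))))
  step 21: S(S(S(S(S(S(S(S(add(add(SZ, mul(Z, SSSZ)), Z)))))))))
  step 22: S(S(S(S(S(S(S(S(add(S(add(Z, mul(Z, SSSZ))), Z)))))))))
  step 23: S(S(S(S(S(S(S(S(S(add(add(Z, mul(Z, SSSZ)), Z))))))))))
  step 24: S(S(S(S(S(S(S(S(S(add(mul(Z, SSSZ), Z))))))))))
  step 25: S(S(S(S(S(S(S(S(S(add(Z, Z))))))))))
  step 26: S^9(Z)

Answer: DIFFERENT — A ⇓ S^7(Z), B ⇓ S^9(Z)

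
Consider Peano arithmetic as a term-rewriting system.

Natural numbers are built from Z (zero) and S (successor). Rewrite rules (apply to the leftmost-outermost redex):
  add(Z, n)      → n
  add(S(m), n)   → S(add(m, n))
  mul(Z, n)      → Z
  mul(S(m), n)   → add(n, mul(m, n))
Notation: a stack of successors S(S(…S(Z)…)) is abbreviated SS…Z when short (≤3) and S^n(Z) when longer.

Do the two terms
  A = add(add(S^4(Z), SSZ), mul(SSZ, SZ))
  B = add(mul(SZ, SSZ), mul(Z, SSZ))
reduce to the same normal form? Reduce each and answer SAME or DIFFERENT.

Term A:
  start: add(add(S^4(Z), SSZ), mul(SSZ, SZ))
  step 1: add(S(add(SSSZ, SSZ)), mul(SSZ, SZ))
  step 2: S(add(add(SSSZ, SSZ), mul(SSZ, SZ)))
  step 3: S(add(S(add(SSZ, SSZ)), mul(SSZ, SZ)))
  step 4: S(S(add(add(SSZ, SSZ), mul(SSZ, SZ))))
  step 5: S(S(add(S(add(SZ, SSZ)), mul(SSZ, SZ))))
  step 6: S(S(S(add(add(SZ, SSZ), mul(SSZ, SZ)))))
  step 7: S(S(S(add(S(add(Z, SSZ)), mul(SSZ, SZ)))))
  step 8: S(S(S(S(add(add(Z, SSZ), mul(SSZ, SZ))))))
  step 9: S(S(S(S(add(SSZ, mul(SSZ, SZ))))))
  step 10: S(S(S(S(S(add(SZ, mul(SSZ, SZ)))))))
  step 11: S(S(S(S(S(S(add(Z, mul(SSZ, SZ))))))))
  step 12: S(S(S(S(S(S(mul(SSZ, SZ)))))))
  step 13: S(S(S(S(S(S(add(SZ, mul(SZ, SZ))))))))
  step 14: S(S(S(S(S(S(S(add(Z, mul(SZ, SZ)))))))))
  step 15: S(S(S(S(S(S(S(mul(SZ, SZ))))))))
  step 16: S(S(S(S(S(S(S(add(SZ, mul(Z, SZ)))))))))
  step 17: S(S(S(S(S(S(S(S(add(Z, mul(Z, SZ))))))))))
  step 18: S(S(S(S(S(S(S(S(mul(Z, SZ)))))))))
  step 19: S^8(Z)

Term B:
  start: add(mul(SZ, SSZ), mul(Z, SSZ))
  step 1: add(add(SSZ, mul(Z, SSZ)), mul(Z, SSZ))
  step 2: add(S(add(SZ, mul(Z, SSZ))), mul(Z, SSZ))
  step 3: S(add(add(SZ, mul(Z, SSZ)), mul(Z, SSZ)))
  step 4: S(add(S(add(Z, mul(Z, SSZ))), mul(Z, SSZ)))
  step 5: S(S(add(add(Z, mul(Z, SSZ)), mul(Z, SSZ))))
  step 6: S(S(add(mul(Z, SSZ), mul(Z, SSZ))))
  step 7: S(S(add(Z, mul(Z, SSZ))))
  step 8: S(S(mul(Z, SSZ)))
  step 9: SSZ

Answer: DIFFERENT — A ⇓ S^8(Z), B ⇓ SSZ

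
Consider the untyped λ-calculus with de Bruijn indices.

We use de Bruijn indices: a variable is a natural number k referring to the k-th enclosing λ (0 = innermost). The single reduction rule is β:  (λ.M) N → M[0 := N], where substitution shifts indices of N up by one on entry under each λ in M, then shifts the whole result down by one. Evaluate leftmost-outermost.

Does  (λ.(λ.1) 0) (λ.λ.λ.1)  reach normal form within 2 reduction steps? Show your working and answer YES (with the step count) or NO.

  start: (λ.(λ.1) 0) (λ.λ.λ.1)
  →1  (λ.λ.λ.λ.1) (λ.λ.λ.1)
  →2  λ.λ.λ.1

Answer: YES — reaches normal form λ.λ.λ.1 in 2 ≤ 2 steps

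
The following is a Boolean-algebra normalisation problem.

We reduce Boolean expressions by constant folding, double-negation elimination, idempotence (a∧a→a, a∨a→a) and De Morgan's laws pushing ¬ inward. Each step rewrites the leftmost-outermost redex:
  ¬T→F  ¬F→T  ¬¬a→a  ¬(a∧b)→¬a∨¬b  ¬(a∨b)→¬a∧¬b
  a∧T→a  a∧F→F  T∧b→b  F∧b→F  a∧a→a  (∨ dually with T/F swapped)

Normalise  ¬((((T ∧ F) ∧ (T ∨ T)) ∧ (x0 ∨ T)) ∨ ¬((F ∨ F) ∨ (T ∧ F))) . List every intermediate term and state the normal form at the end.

Answer: normal form = F  (in 14 steps)

Reduction:
  start: ¬((((T ∧ F) ∧ (T ∨ T)) ∧ (x0 ∨ T)) ∨ ¬((F ∨ F) ∨ (T ∧ F)))
  →1  ¬(((T ∧ F) ∧ (T ∨ T)) ∧ (x0 ∨ T)) ∧ ¬¬((F ∨ F) ∨ (T ∧ F))
  →2  (¬((T ∧ F) ∧ (T ∨ T)) ∨ ¬(x0 ∨ T)) ∧ ¬¬((F ∨ F) ∨ (T ∧ F))
  →3  ((¬(T ∧ F) ∨ ¬(T ∨ T)) ∨ ¬(x0 ∨ T)) ∧ ¬¬((F ∨ F) ∨ (T ∧ F))
  →4  (((¬T ∨ ¬F) ∨ ¬(T ∨ T)) ∨ ¬(x0 ∨ T)) ∧ ¬¬((F ∨ F) ∨ (T ∧ F))
  →5  (((F ∨ ¬F) ∨ ¬(T ∨ T)) ∨ ¬(x0 ∨ T)) ∧ ¬¬((F ∨ F) ∨ (T ∧ F))
  →6  ((¬F ∨ ¬(T ∨ T)) ∨ ¬(x0 ∨ T)) ∧ ¬¬((F ∨ F) ∨ (T ∧ F))
  →7  ((T ∨ ¬(T ∨ T)) ∨ ¬(x0 ∨ T)) ∧ ¬¬((F ∨ F) ∨ (T ∧ F))
  →8  (T ∨ ¬(x0 ∨ T)) ∧ ¬¬((F ∨ F) ∨ (T ∧ F))
  →9  T ∧ ¬¬((F ∨ F) ∨ (T ∧ F))
  →10  ¬¬((F ∨ F) ∨ (T ∧ F))
  →11  (F ∨ F) ∨ (T ∧ F)
  →12  F ∨ (T ∧ F)
  →13  T ∧ F
  →14  F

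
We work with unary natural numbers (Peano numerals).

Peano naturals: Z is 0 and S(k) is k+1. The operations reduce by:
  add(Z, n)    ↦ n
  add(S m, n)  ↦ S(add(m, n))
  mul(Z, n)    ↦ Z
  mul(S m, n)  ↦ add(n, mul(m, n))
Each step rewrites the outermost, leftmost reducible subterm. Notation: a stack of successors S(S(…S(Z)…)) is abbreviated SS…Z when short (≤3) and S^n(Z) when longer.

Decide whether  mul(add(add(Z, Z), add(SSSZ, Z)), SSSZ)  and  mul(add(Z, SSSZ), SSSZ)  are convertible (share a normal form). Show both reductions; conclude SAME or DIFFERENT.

Answer: SAME — A ⇓ S^9(Z), B ⇓ S^9(Z)

Working:
Term A:
  start: mul(add(add(Z, Z), add(SSSZ, Z)), SSSZ)
  step 1: mul(add(Z, add(SSSZ, Z)), SSSZ)
  step 2: mul(add(SSSZ, Z), SSSZ)
  step 3: mul(S(add(SSZ, Z)), SSSZ)
  step 4: add(SSSZ, mul(add(SSZ, Z), SSSZ))
  step 5: S(add(SSZ, mul(add(SSZ, Z), SSSZ)))
  step 6: S(S(add(SZ, mul(add(SSZ, Z), SSSZ))))
  step 7: S(S(S(add(Z, mul(add(SSZ, Z), SSSZ)))))
  step 8: S(S(S(mul(add(SSZ, Z), SSSZ))))
  step 9: S(S(S(mul(S(add(SZ, Z)), SSSZ))))
  step 10: S(S(S(add(SSSZ, mul(add(SZ, Z), SSSZ)))))
  step 11: S(S(S(S(add(SSZ, mul(add(SZ, Z), SSSZ))))))
  step 12: S(S(S(S(S(add(SZ, mul(add(SZ, Z), SSSZ)))))))
  step 13: S(S(S(S(S(S(add(Z, mul(add(SZ, Z), SSSZ))))))))
  step 14: S(S(S(S(S(S(mul(add(SZ, Z), SSSZ)))))))
  step 15: S(S(S(S(S(S(mul(S(add(Z, Z)), SSSZ)))))))
  step 16: S(S(S(S(S(S(add(SSSZ, mul(add(Z, Z), SSSZ))))))))
  step 17: S(S(S(S(S(S(S(add(SSZ, mul(add(Z, Z), SSSZ)))))))))
  step 18: S(S(S(S(S(S(S(S(add(SZ, mul(add(Z, Z), SSSZ))))))))))
  step 19: S(S(S(S(S(S(S(S(S(add(Z, mul(add(Z, Z), SSSZ)))))))))))
  step 20: S(S(S(S(S(S(S(S(S(mul(add(Z, Z), SSSZ))))))))))
  step 21: S(S(S(S(S(S(S(S(S(mul(Z, SSSZ))))))))))
  step 22: S^9(Z)

Term B:
  start: mul(add(Z, SSSZ), SSSZ)
  step 1: mul(SSSZ, SSSZ)
  step 2: add(SSSZ, mul(SSZ, SSSZ))
  step 3: S(add(SSZ, mul(SSZ, SSSZ)))
  step 4: S(S(add(SZ, mul(SSZ, SSSZ))))
  step 5: S(S(S(add(Z, mul(SSZ, SSSZ)))))
  step 6: S(S(S(mul(SSZ, SSSZ))))
  step 7: S(S(S(add(SSSZ, mul(SZ, SSSZ)))))
  step 8: S(S(S(S(add(SSZ, mul(SZ, SSSZ))))))
  step 9: S(S(S(S(S(add(SZ, mul(SZ, SSSZ)))))))
  step 10: S(S(S(S(S(S(add(Z, mul(SZ, SSSZ))))))))
  step 11: S(S(S(S(S(S(mul(SZ, SSSZ)))))))
  step 12: S(S(S(S(S(S(add(SSSZ, mul(Z, SSSZ))))))))
  step 13: S(S(S(S(S(S(S(add(SSZ, mul(Z, SSSZ)))))))))
  step 14: S(S(S(S(S(S(S(S(add(SZ, mul(Z, SSSZ))))))))))
  step 15: S(S(S(S(S(S(S(S(S(add(Z, mul(Z, SSSZ)))))))))))
  step 16: S(S(S(S(S(S(S(S(S(mul(Z, SSSZ))))))))))
  step 17: S^9(Z)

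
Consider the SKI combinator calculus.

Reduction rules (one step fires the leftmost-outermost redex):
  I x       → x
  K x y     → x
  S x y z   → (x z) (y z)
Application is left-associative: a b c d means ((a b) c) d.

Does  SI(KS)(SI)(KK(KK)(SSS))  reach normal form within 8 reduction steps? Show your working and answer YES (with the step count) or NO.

Answer: YES — reaches normal form SSS in 6 ≤ 8 steps

Derivation:
  start: SI(KS)(SI)(KK(KK)(SSS))
  step 1: I(SI)(KS(SI))(KK(KK)(SSS))
  step 2: SI(KS(SI))(KK(KK)(SSS))
  step 3: I(KK(KK)(SSS))(KS(SI)(KK(KK)(SSS)))
  step 4: KK(KK)(SSS)(KS(SI)(KK(KK)(SSS)))
  step 5: K(SSS)(KS(SI)(KK(KK)(SSS)))
  step 6: SSS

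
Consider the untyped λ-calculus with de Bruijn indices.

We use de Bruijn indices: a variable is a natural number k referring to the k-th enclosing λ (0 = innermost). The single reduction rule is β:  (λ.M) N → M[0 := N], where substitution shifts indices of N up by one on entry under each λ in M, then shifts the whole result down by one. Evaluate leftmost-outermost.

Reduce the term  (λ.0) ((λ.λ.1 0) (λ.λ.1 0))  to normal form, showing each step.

  start: (λ.0) ((λ.λ.1 0) (λ.λ.1 0))
  →1  (λ.λ.1 0) (λ.λ.1 0)
  →2  λ.(λ.λ.1 0) 0
  →3  λ.λ.1 0

Answer: normal form = λ.λ.1 0  (in 3 steps)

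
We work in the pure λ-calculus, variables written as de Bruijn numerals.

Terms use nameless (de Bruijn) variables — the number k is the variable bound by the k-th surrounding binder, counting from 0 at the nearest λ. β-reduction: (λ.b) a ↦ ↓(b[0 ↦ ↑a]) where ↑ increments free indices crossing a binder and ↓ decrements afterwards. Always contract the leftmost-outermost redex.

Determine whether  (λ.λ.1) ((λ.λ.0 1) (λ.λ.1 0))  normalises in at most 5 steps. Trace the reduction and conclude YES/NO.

  start: (λ.λ.1) ((λ.λ.0 1) (λ.λ.1 0))
  →1  λ.(λ.λ.0 1) (λ.λ.1 0)
  →2  λ.λ.0 (λ.λ.1 0)

Answer: YES — reaches normal form λ.λ.0 (λ.λ.1 0) in 2 ≤ 5 steps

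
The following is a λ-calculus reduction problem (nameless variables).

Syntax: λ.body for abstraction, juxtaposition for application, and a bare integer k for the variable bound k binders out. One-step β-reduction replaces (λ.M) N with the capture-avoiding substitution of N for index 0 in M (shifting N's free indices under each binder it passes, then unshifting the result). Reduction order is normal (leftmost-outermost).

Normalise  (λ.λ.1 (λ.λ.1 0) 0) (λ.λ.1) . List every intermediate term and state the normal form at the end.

Answer: normal form = λ.λ.λ.1 0  (in 3 steps)

Working:
  start: (λ.λ.1 (λ.λ.1 0) 0) (λ.λ.1)
  step 1: λ.(λ.λ.1) (λ.λ.1 0) 0
  step 2: λ.(λ.λ.λ.1 0) 0
  step 3: λ.λ.λ.1 0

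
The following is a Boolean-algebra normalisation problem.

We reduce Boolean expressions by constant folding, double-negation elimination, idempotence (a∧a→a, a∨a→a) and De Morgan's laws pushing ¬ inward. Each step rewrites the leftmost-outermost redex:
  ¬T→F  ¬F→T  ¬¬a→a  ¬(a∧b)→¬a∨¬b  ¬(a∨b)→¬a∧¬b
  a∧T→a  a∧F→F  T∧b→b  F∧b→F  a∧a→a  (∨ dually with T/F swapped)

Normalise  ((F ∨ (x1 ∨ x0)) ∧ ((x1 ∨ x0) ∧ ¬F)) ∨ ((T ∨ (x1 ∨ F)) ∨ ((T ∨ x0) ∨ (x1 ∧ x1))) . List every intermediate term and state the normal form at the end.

  start: ((F ∨ (x1 ∨ x0)) ∧ ((x1 ∨ x0) ∧ ¬F)) ∨ ((T ∨ (x1 ∨ F)) ∨ ((T ∨ x0) ∨ (x1 ∧ x1)))
  step 1: ((x1 ∨ x0) ∧ ((x1 ∨ x0) ∧ ¬F)) ∨ ((T ∨ (x1 ∨ F)) ∨ ((T ∨ x0) ∨ (x1 ∧ x1)))
  step 2: ((x1 ∨ x0) ∧ ((x1 ∨ x0) ∧ T)) ∨ ((T ∨ (x1 ∨ F)) ∨ ((T ∨ x0) ∨ (x1 ∧ x1)))
  step 3: ((x1 ∨ x0) ∧ (x1 ∨ x0)) ∨ ((T ∨ (x1 ∨ F)) ∨ ((T ∨ x0) ∨ (x1 ∧ x1)))
  step 4: (x1 ∨ x0) ∨ ((T ∨ (x1 ∨ F)) ∨ ((T ∨ x0) ∨ (x1 ∧ x1)))
  step 5: (x1 ∨ x0) ∨ (T ∨ ((T ∨ x0) ∨ (x1 ∧ x1)))
  step 6: (x1 ∨ x0) ∨ T
  step 7: T

Answer: normal form = T  (in 7 steps)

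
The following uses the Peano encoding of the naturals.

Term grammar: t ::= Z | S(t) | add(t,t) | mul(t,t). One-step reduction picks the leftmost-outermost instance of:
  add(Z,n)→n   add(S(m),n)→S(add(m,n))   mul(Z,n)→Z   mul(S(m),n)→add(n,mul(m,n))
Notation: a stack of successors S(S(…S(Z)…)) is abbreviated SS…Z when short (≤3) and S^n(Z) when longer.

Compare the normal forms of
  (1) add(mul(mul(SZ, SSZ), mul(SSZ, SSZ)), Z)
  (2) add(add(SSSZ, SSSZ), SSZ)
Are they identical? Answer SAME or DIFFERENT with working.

Term A:
  start: add(mul(mul(SZ, SSZ), mul(SSZ, SSZ)), Z)
  →1  add(mul(add(SSZ, mul(Z, SSZ)), mul(SSZ, SSZ)), Z)
  →2  add(mul(S(add(SZ, mul(Z, SSZ))), mul(SSZ, SSZ)), Z)
  →3  add(add(mul(SSZ, SSZ), mul(add(SZ, mul(Z, SSZ)), mul(SSZ, SSZ))), Z)
  →4  add(add(add(SSZ, mul(SZ, SSZ)), mul(add(SZ, mul(Z, SSZ)), mul(SSZ, SSZ))), Z)
  →5  add(add(S(add(SZ, mul(SZ, SSZ))), mul(add(SZ, mul(Z, SSZ)), mul(SSZ, SSZ))), Z)
  →6  add(S(add(add(SZ, mul(SZ, SSZ)), mul(add(SZ, mul(Z, SSZ)), mul(SSZ, SSZ)))), Z)
  →7  S(add(add(add(SZ, mul(SZ, SSZ)), mul(add(SZ, mul(Z, SSZ)), mul(SSZ, SSZ))), Z))
  →8  S(add(add(S(add(Z, mul(SZ, SSZ))), mul(add(SZ, mul(Z, SSZ)), mul(SSZ, SSZ))), Z))
  →9  S(add(S(add(add(Z, mul(SZ, SSZ)), mul(add(SZ, mul(Z, SSZ)), mul(SSZ, SSZ)))), Z))
  →10  S(S(add(add(add(Z, mul(SZ, SSZ)), mul(add(SZ, mul(Z, SSZ)), mul(SSZ, SSZ))), Z)))
  →11  S(S(add(add(mul(SZ, SSZ), mul(add(SZ, mul(Z, SSZ)), mul(SSZ, SSZ))), Z)))
  →12  S(S(add(add(add(SSZ, mul(Z, SSZ)), mul(add(SZ, mul(Z, SSZ)), mul(SSZ, SSZ))), Z)))
  →13  S(S(add(add(S(add(SZ, mul(Z, SSZ))), mul(add(SZ, mul(Z, SSZ)), mul(SSZ, SSZ))), Z)))
  →14  S(S(add(S(add(add(SZ, mul(Z, SSZ)), mul(add(SZ, mul(Z, SSZ)), mul(SSZ, SSZ)))), Z)))
  →15  S(S(S(add(add(add(SZ, mul(Z, SSZ)), mul(add(SZ, mul(Z, SSZ)), mul(SSZ, SSZ))), Z))))
  →16  S(S(S(add(add(S(add(Z, mul(Z, SSZ))), mul(add(SZ, mul(Z, SSZ)), mul(SSZ, SSZ))), Z))))
  →17  S(S(S(add(S(add(add(Z, mul(Z, SSZ)), mul(add(SZ, mul(Z, SSZ)), mul(SSZ, SSZ)))), Z))))
  →18  S(S(S(S(add(add(add(Z, mul(Z, SSZ)), mul(add(SZ, mul(Z, SSZ)), mul(SSZ, SSZ))), Z)))))
  →19  S(S(S(S(add(add(mul(Z, SSZ), mul(add(SZ, mul(Z, SSZ)), mul(SSZ, SSZ))), Z)))))
  →20  S(S(S(S(add(add(Z, mul(add(SZ, mul(Z, SSZ)), mul(SSZ, SSZ))), Z)))))
  →21  S(S(S(S(add(mul(add(SZ, mul(Z, SSZ)), mul(SSZ, SSZ)), Z)))))
  →22  S(S(S(S(add(mul(S(add(Z, mul(Z, SSZ))), mul(SSZ, SSZ)), Z)))))
  →23  S(S(S(S(add(add(mul(SSZ, SSZ), mul(add(Z, mul(Z, SSZ)), mul(SSZ, SSZ))), Z)))))
  →24  S(S(S(S(add(add(add(SSZ, mul(SZ, SSZ)), mul(add(Z, mul(Z, SSZ)), mul(SSZ, SSZ))), Z)))))
  →25  S(S(S(S(add(add(S(add(SZ, mul(SZ, SSZ))), mul(add(Z, mul(Z, SSZ)), mul(SSZ, SSZ))), Z)))))
  →26  S(S(S(S(add(S(add(add(SZ, mul(SZ, SSZ)), mul(add(Z, mul(Z, SSZ)), mul(SSZ, SSZ)))), Z)))))
  →27  S(S(S(S(S(add(add(add(SZ, mul(SZ, SSZ)), mul(add(Z, mul(Z, SSZ)), mul(SSZ, SSZ))), Z))))))
  →28  S(S(S(S(S(add(add(S(add(Z, mul(SZ, SSZ))), mul(add(Z, mul(Z, SSZ)), mul(SSZ, SSZ))), Z))))))
  →29  S(S(S(S(S(add(S(add(add(Z, mul(SZ, SSZ)), mul(add(Z, mul(Z, SSZ)), mul(SSZ, SSZ)))), Z))))))
  →30  S(S(S(S(S(S(add(add(add(Z, mul(SZ, SSZ)), mul(add(Z, mul(Z, SSZ)), mul(SSZ, SSZ))), Z)))))))
  →31  S(S(S(S(S(S(add(add(mul(SZ, SSZ), mul(add(Z, mul(Z, SSZ)), mul(SSZ, SSZ))), Z)))))))
  →32  S(S(S(S(S(S(add(add(add(SSZ, mul(Z, SSZ)), mul(add(Z, mul(Z, SSZ)), mul(SSZ, SSZ))), Z)))))))
  →33  S(S(S(S(S(S(add(add(S(add(SZ, mul(Z, SSZ))), mul(add(Z, mul(Z, SSZ)), mul(SSZ, SSZ))), Z)))))))
  →34  S(S(S(S(S(S(add(S(add(add(SZ, mul(Z, SSZ)), mul(add(Z, mul(Z, SSZ)), mul(SSZ, SSZ)))), Z)))))))
  →35  S(S(S(S(S(S(S(add(add(add(SZ, mul(Z, SSZ)), mul(add(Z, mul(Z, SSZ)), mul(SSZ, SSZ))), Z))))))))
  →36  S(S(S(S(S(S(S(add(add(S(add(Z, mul(Z, SSZ))), mul(add(Z, mul(Z, SSZ)), mul(SSZ, SSZ))), Z))))))))
  →37  S(S(S(S(S(S(S(add(S(add(add(Z, mul(Z, SSZ)), mul(add(Z, mul(Z, SSZ)), mul(SSZ, SSZ)))), Z))))))))
  →38  S(S(S(S(S(S(S(S(add(add(add(Z, mul(Z, SSZ)), mul(add(Z, mul(Z, SSZ)), mul(SSZ, SSZ))), Z)))))))))
  →39  S(S(S(S(S(S(S(S(add(add(mul(Z, SSZ), mul(add(Z, mul(Z, SSZ)), mul(SSZ, SSZ))), Z)))))))))
  →40  S(S(S(S(S(S(S(S(add(add(Z, mul(add(Z, mul(Z, SSZ)), mul(SSZ, SSZ))), Z)))))))))
  →41  S(S(S(S(S(S(S(S(add(mul(add(Z, mul(Z, SSZ)), mul(SSZ, SSZ)), Z)))))))))
  →42  S(S(S(S(S(S(S(S(add(mul(mul(Z, SSZ), mul(SSZ, SSZ)), Z)))))))))
  →43  S(S(S(S(S(S(S(S(add(mul(Z, mul(SSZ, SSZ)), Z)))))))))
  →44  S(S(S(S(S(S(S(S(add(Z, Z)))))))))
  →45  S^8(Z)

Term B:
  start: add(add(SSSZ, SSSZ), SSZ)
  →1  add(S(add(SSZ, SSSZ)), SSZ)
  →2  S(add(add(SSZ, SSSZ), SSZ))
  →3  S(add(S(add(SZ, SSSZ)), SSZ))
  →4  S(S(add(add(SZ, SSSZ), SSZ)))
  →5  S(S(add(S(add(Z, SSSZ)), SSZ)))
  →6  S(S(S(add(add(Z, SSSZ), SSZ))))
  →7  S(S(S(add(SSSZ, SSZ))))
  →8  S(S(S(S(add(SSZ, SSZ)))))
  →9  S(S(S(S(S(add(SZ, SSZ))))))
  →10  S(S(S(S(S(S(add(Z, SSZ)))))))
  →11  S^8(Z)

Answer: SAME — A ⇓ S^8(Z), B ⇓ S^8(Z)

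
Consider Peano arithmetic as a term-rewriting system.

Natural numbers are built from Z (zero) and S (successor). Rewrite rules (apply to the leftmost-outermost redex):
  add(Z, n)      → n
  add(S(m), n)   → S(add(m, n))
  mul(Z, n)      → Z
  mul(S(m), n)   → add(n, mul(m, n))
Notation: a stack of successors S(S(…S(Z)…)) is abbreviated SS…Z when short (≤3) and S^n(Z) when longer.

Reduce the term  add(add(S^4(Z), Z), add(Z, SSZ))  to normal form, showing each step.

Answer: normal form = S^6(Z)  (in 11 steps)

Derivation:
  start: add(add(S^4(Z), Z), add(Z, SSZ))
  step 1: add(S(add(SSSZ, Z)), add(Z, SSZ))
  step 2: S(add(add(SSSZ, Z), add(Z, SSZ)))
  step 3: S(add(S(add(SSZ, Z)), add(Z, SSZ)))
  step 4: S(S(add(add(SSZ, Z), add(Z, SSZ))))
  step 5: S(S(add(S(add(SZ, Z)), add(Z, SSZ))))
  step 6: S(S(S(add(add(SZ, Z), add(Z, SSZ)))))
  step 7: S(S(S(add(S(add(Z, Z)), add(Z, SSZ)))))
  step 8: S(S(S(S(add(add(Z, Z), add(Z, SSZ))))))
  step 9: S(S(S(S(add(Z, add(Z, SSZ))))))
  step 10: S(S(S(S(add(Z, SSZ)))))
  step 11: S^6(Z)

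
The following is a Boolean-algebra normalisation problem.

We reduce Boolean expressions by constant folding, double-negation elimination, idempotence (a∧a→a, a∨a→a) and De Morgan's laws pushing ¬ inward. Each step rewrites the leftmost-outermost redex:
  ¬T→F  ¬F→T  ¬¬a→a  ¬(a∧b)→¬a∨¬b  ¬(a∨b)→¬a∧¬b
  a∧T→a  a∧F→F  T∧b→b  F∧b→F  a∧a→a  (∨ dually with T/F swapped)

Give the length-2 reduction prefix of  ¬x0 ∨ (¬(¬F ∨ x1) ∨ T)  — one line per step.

Answer: after 2 steps: T

Derivation:
  start: ¬x0 ∨ (¬(¬F ∨ x1) ∨ T)
  [1] ¬x0 ∨ T
  [2] T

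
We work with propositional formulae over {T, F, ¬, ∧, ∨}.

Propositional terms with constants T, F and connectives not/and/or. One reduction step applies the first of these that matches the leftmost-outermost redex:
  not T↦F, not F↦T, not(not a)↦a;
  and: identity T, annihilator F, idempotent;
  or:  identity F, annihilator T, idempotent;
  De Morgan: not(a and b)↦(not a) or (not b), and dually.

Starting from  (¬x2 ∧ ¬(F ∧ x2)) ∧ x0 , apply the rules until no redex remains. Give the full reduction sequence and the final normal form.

  start: (¬x2 ∧ ¬(F ∧ x2)) ∧ x0
  [1] (¬x2 ∧ (¬F ∨ ¬x2)) ∧ x0
  [2] (¬x2 ∧ (T ∨ ¬x2)) ∧ x0
  [3] (¬x2 ∧ T) ∧ x0
  [4] ¬x2 ∧ x0

Answer: normal form = ¬x2 ∧ x0  (in 4 steps)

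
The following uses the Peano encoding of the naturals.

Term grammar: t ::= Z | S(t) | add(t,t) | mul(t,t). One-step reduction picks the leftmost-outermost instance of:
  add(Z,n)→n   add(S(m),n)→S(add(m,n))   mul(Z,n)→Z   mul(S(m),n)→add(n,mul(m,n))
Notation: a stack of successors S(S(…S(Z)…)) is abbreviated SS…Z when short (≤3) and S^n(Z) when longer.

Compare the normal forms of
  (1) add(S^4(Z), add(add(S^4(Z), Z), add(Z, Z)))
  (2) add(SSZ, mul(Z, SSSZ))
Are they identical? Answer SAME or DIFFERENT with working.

Answer: DIFFERENT — A ⇓ S^8(Z), B ⇓ SSZ

Derivation:
Term A:
  start: add(S^4(Z), add(add(S^4(Z), Z), add(Z, Z)))
  [1] S(add(SSSZ, add(add(S^4(Z), Z), add(Z, Z))))
  [2] S(S(add(SSZ, add(add(S^4(Z), Z), add(Z, Z)))))
  [3] S(S(S(add(SZ, add(add(S^4(Z), Z), add(Z, Z))))))
  [4] S(S(S(S(add(Z, add(add(S^4(Z), Z), add(Z, Z)))))))
  [5] S(S(S(S(add(add(S^4(Z), Z), add(Z, Z))))))
  [6] S(S(S(S(add(S(add(SSSZ, Z)), add(Z, Z))))))
  [7] S(S(S(S(S(add(add(SSSZ, Z), add(Z, Z)))))))
  [8] S(S(S(S(S(add(S(add(SSZ, Z)), add(Z, Z)))))))
  [9] S(S(S(S(S(S(add(add(SSZ, Z), add(Z, Z))))))))
  [10] S(S(S(S(S(S(add(S(add(SZ, Z)), add(Z, Z))))))))
  [11] S(S(S(S(S(S(S(add(add(SZ, Z), add(Z, Z)))))))))
  [12] S(S(S(S(S(S(S(add(S(add(Z, Z)), add(Z, Z)))))))))
  [13] S(S(S(S(S(S(S(S(add(add(Z, Z), add(Z, Z))))))))))
  [14] S(S(S(S(S(S(S(S(add(Z, add(Z, Z))))))))))
  [15] S(S(S(S(S(S(S(S(add(Z, Z)))))))))
  [16] S^8(Z)

Term B:
  start: add(SSZ, mul(Z, SSSZ))
  [1] S(add(SZ, mul(Z, SSSZ)))
  [2] S(S(add(Z, mul(Z, SSSZ))))
  [3] S(S(mul(Z, SSSZ)))
  [4] SSZ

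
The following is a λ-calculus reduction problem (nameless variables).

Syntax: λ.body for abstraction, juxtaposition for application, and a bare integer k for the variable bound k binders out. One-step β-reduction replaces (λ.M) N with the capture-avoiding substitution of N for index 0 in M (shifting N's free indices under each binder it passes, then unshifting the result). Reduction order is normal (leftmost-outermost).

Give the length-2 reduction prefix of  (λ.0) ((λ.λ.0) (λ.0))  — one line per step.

Answer: after 2 steps: λ.0

Working:
  start: (λ.0) ((λ.λ.0) (λ.0))
  step 1: (λ.λ.0) (λ.0)
  step 2: λ.0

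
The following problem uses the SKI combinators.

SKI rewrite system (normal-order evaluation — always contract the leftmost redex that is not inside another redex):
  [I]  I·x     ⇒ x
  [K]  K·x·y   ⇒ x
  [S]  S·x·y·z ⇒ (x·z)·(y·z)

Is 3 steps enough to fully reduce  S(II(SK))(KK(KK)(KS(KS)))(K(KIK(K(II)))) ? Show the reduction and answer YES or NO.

  start: S(II(SK))(KK(KK)(KS(KS)))(K(KIK(K(II))))
  →1  II(SK)(K(KIK(K(II))))(KK(KK)(KS(KS))(K(KIK(K(II)))))
  →2  I(SK)(K(KIK(K(II))))(KK(KK)(KS(KS))(K(KIK(K(II)))))
  →3  SK(K(KIK(K(II))))(KK(KK)(KS(KS))(K(KIK(K(II)))))

Answer: NO — after 3 steps the term is SK(K(KIK(K(II))))(KK(KK)(KS(KS))(K(KIK(K(II))))), not yet normal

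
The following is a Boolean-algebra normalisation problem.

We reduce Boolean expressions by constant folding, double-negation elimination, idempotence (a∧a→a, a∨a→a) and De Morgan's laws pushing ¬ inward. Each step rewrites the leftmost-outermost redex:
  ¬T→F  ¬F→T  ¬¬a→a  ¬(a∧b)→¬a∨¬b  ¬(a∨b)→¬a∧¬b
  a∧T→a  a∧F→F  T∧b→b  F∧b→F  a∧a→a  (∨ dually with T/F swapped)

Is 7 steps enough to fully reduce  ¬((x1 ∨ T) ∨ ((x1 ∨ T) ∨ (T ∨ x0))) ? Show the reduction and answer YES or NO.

Answer: YES — reaches normal form F in 5 ≤ 7 steps

Working:
  start: ¬((x1 ∨ T) ∨ ((x1 ∨ T) ∨ (T ∨ x0)))
  step 1: ¬(x1 ∨ T) ∧ ¬((x1 ∨ T) ∨ (T ∨ x0))
  step 2: (¬x1 ∧ ¬T) ∧ ¬((x1 ∨ T) ∨ (T ∨ x0))
  step 3: (¬x1 ∧ F) ∧ ¬((x1 ∨ T) ∨ (T ∨ x0))
  step 4: F ∧ ¬((x1 ∨ T) ∨ (T ∨ x0))
  step 5: F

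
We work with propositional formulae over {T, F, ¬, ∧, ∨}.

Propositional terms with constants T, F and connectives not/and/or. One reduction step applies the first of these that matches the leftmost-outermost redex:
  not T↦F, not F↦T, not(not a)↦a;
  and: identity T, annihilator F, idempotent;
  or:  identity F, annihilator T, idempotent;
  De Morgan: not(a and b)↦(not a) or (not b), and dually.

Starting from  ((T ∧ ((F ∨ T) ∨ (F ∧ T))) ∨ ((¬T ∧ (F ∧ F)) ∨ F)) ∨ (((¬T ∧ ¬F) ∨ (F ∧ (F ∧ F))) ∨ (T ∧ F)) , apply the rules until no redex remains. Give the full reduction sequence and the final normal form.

Answer: normal form = T  (in 5 steps)

Working:
  start: ((T ∧ ((F ∨ T) ∨ (F ∧ T))) ∨ ((¬T ∧ (F ∧ F)) ∨ F)) ∨ (((¬T ∧ ¬F) ∨ (F ∧ (F ∧ F))) ∨ (T ∧ F))
  →1  (((F ∨ T) ∨ (F ∧ T)) ∨ ((¬T ∧ (F ∧ F)) ∨ F)) ∨ (((¬T ∧ ¬F) ∨ (F ∧ (F ∧ F))) ∨ (T ∧ F))
  →2  ((T ∨ (F ∧ T)) ∨ ((¬T ∧ (F ∧ F)) ∨ F)) ∨ (((¬T ∧ ¬F) ∨ (F ∧ (F ∧ F))) ∨ (T ∧ F))
  →3  (T ∨ ((¬T ∧ (F ∧ F)) ∨ F)) ∨ (((¬T ∧ ¬F) ∨ (F ∧ (F ∧ F))) ∨ (T ∧ F))
  →4  T ∨ (((¬T ∧ ¬F) ∨ (F ∧ (F ∧ F))) ∨ (T ∧ F))
  →5  T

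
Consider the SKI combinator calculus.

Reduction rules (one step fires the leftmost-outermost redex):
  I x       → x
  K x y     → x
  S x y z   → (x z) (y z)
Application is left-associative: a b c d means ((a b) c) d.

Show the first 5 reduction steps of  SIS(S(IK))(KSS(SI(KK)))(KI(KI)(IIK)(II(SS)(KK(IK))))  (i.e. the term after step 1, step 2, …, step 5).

Answer: after 5 steps: KSS(SI(KK))(KI(KI)(IIK)(II(SS)(KK(IK))))

Working:
  start: SIS(S(IK))(KSS(SI(KK)))(KI(KI)(IIK)(II(SS)(KK(IK))))
  step 1: I(S(IK))(S(S(IK)))(KSS(SI(KK)))(KI(KI)(IIK)(II(SS)(KK(IK))))
  step 2: S(IK)(S(S(IK)))(KSS(SI(KK)))(KI(KI)(IIK)(II(SS)(KK(IK))))
  step 3: IK(KSS(SI(KK)))(S(S(IK))(KSS(SI(KK))))(KI(KI)(IIK)(II(SS)(KK(IK))))
  step 4: K(KSS(SI(KK)))(S(S(IK))(KSS(SI(KK))))(KI(KI)(IIK)(II(SS)(KK(IK))))
  step 5: KSS(SI(KK))(KI(KI)(IIK)(II(SS)(KK(IK))))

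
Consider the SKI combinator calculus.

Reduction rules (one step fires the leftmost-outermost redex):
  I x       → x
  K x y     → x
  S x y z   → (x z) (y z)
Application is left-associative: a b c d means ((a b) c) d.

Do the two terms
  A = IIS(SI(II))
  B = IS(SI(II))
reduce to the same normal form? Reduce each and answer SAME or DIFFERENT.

Answer: SAME — A ⇓ S(SII), B ⇓ S(SII)

Derivation:
Term A:
  start: IIS(SI(II))
  [1] IS(SI(II))
  [2] S(SI(II))
  [3] S(SII)

Term B:
  start: IS(SI(II))
  [1] S(SI(II))
  [2] S(SII)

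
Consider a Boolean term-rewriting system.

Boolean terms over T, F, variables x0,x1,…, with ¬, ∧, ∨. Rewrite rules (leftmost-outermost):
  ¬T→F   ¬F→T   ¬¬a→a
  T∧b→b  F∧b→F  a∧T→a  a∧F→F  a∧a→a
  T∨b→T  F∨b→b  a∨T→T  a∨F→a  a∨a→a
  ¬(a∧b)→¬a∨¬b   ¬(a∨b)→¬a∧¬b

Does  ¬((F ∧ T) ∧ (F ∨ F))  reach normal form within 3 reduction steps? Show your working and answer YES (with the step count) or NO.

  start: ¬((F ∧ T) ∧ (F ∨ F))
  →1  ¬(F ∧ T) ∨ ¬(F ∨ F)
  →2  (¬F ∨ ¬T) ∨ ¬(F ∨ F)
  →3  (T ∨ ¬T) ∨ ¬(F ∨ F)

Answer: NO — after 3 steps the term is (T ∨ ¬T) ∨ ¬(F ∨ F), not yet normal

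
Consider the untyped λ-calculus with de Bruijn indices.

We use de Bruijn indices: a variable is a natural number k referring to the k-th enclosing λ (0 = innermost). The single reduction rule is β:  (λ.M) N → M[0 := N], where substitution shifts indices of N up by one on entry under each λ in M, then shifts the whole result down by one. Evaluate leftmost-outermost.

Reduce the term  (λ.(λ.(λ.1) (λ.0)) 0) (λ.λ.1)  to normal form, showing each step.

Answer: normal form = λ.λ.1  (in 3 steps)

Working:
  start: (λ.(λ.(λ.1) (λ.0)) 0) (λ.λ.1)
  →1  (λ.(λ.1) (λ.0)) (λ.λ.1)
  →2  (λ.λ.λ.1) (λ.0)
  →3  λ.λ.1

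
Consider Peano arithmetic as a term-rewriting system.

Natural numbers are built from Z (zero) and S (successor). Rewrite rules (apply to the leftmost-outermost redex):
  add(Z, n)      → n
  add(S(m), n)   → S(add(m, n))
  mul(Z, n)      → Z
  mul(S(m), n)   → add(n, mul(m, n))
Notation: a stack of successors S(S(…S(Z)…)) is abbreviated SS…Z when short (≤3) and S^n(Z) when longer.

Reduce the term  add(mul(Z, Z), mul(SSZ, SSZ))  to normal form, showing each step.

  start: add(mul(Z, Z), mul(SSZ, SSZ))
  [1] add(Z, mul(SSZ, SSZ))
  [2] mul(SSZ, SSZ)
  [3] add(SSZ, mul(SZ, SSZ))
  [4] S(add(SZ, mul(SZ, SSZ)))
  [5] S(S(add(Z, mul(SZ, SSZ))))
  [6] S(S(mul(SZ, SSZ)))
  [7] S(S(add(SSZ, mul(Z, SSZ))))
  [8] S(S(S(add(SZ, mul(Z, SSZ)))))
  [9] S(S(S(S(add(Z, mul(Z, SSZ))))))
  [10] S(S(S(S(mul(Z, SSZ)))))
  [11] S^4(Z)

Answer: normal form = S^4(Z)  (in 11 steps)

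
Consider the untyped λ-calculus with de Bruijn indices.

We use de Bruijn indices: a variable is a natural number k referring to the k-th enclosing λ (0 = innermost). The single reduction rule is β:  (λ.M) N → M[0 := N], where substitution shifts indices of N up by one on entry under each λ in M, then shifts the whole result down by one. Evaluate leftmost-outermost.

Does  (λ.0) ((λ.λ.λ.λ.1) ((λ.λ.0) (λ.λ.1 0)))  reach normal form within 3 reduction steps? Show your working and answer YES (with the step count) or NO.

  start: (λ.0) ((λ.λ.λ.λ.1) ((λ.λ.0) (λ.λ.1 0)))
  [1] (λ.λ.λ.λ.1) ((λ.λ.0) (λ.λ.1 0))
  [2] λ.λ.λ.1

Answer: YES — reaches normal form λ.λ.λ.1 in 2 ≤ 3 steps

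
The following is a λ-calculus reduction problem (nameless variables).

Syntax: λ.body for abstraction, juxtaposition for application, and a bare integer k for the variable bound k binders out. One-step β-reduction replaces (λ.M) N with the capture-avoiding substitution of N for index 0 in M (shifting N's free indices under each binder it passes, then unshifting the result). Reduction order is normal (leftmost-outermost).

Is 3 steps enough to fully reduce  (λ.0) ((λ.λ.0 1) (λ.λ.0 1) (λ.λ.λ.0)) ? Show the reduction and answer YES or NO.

  start: (λ.0) ((λ.λ.0 1) (λ.λ.0 1) (λ.λ.λ.0))
  [1] (λ.λ.0 1) (λ.λ.0 1) (λ.λ.λ.0)
  [2] (λ.0 (λ.λ.0 1)) (λ.λ.λ.0)
  [3] (λ.λ.λ.0) (λ.λ.0 1)

Answer: NO — after 3 steps the term is (λ.λ.λ.0) (λ.λ.0 1), not yet normal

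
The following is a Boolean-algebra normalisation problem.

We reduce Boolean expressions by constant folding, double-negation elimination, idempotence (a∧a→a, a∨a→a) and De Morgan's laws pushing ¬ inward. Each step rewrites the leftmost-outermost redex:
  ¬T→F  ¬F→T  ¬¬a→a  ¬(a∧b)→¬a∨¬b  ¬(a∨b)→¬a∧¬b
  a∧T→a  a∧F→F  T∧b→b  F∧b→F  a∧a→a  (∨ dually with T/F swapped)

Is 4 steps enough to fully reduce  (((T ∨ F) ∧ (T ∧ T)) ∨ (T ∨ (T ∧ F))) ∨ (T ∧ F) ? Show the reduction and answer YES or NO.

Answer: NO — after 4 steps the term is T ∨ (T ∧ F), not yet normal

Reduction:
  start: (((T ∨ F) ∧ (T ∧ T)) ∨ (T ∨ (T ∧ F))) ∨ (T ∧ F)
  [1] ((T ∧ (T ∧ T)) ∨ (T ∨ (T ∧ F))) ∨ (T ∧ F)
  [2] ((T ∧ T) ∨ (T ∨ (T ∧ F))) ∨ (T ∧ F)
  [3] (T ∨ (T ∨ (T ∧ F))) ∨ (T ∧ F)
  [4] T ∨ (T ∧ F)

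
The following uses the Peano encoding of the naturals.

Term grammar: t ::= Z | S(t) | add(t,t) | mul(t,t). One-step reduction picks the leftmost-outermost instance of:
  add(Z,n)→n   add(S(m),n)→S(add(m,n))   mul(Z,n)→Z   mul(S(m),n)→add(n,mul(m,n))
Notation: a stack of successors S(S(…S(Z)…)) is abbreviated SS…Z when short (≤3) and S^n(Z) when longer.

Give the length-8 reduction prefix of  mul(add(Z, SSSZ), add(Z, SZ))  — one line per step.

Answer: after 8 steps: S(S(add(Z, mul(SZ, add(Z, SZ)))))

Derivation:
  start: mul(add(Z, SSSZ), add(Z, SZ))
  →1  mul(SSSZ, add(Z, SZ))
  →2  add(add(Z, SZ), mul(SSZ, add(Z, SZ)))
  →3  add(SZ, mul(SSZ, add(Z, SZ)))
  →4  S(add(Z, mul(SSZ, add(Z, SZ))))
  →5  S(mul(SSZ, add(Z, SZ)))
  →6  S(add(add(Z, SZ), mul(SZ, add(Z, SZ))))
  →7  S(add(SZ, mul(SZ, add(Z, SZ))))
  →8  S(S(add(Z, mul(SZ, add(Z, SZ)))))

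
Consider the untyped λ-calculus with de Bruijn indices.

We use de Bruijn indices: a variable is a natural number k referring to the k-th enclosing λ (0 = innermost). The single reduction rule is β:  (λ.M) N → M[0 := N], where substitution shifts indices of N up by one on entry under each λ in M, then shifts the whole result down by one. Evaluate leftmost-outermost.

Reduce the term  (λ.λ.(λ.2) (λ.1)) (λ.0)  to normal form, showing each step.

Answer: normal form = λ.λ.0  (in 2 steps)

Derivation:
  start: (λ.λ.(λ.2) (λ.1)) (λ.0)
  step 1: λ.(λ.λ.0) (λ.1)
  step 2: λ.λ.0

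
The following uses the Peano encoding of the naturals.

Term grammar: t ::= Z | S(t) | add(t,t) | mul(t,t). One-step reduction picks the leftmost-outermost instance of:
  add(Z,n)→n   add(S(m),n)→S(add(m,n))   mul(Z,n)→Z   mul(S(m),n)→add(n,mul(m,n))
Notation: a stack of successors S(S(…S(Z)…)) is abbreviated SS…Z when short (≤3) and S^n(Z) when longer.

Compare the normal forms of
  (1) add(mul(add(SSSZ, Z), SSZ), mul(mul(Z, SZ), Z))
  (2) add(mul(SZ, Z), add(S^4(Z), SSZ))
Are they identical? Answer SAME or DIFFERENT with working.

Term A:
  start: add(mul(add(SSSZ, Z), SSZ), mul(mul(Z, SZ), Z))
  step 1: add(mul(S(add(SSZ, Z)), SSZ), mul(mul(Z, SZ), Z))
  step 2: add(add(SSZ, mul(add(SSZ, Z), SSZ)), mul(mul(Z, SZ), Z))
  step 3: add(S(add(SZ, mul(add(SSZ, Z), SSZ))), mul(mul(Z, SZ), Z))
  step 4: S(add(add(SZ, mul(add(SSZ, Z), SSZ)), mul(mul(Z, SZ), Z)))
  step 5: S(add(S(add(Z, mul(add(SSZ, Z), SSZ))), mul(mul(Z, SZ), Z)))
  step 6: S(S(add(add(Z, mul(add(SSZ, Z), SSZ)), mul(mul(Z, SZ), Z))))
  step 7: S(S(add(mul(add(SSZ, Z), SSZ), mul(mul(Z, SZ), Z))))
  step 8: S(S(add(mul(S(add(SZ, Z)), SSZ), mul(mul(Z, SZ), Z))))
  step 9: S(S(add(add(SSZ, mul(add(SZ, Z), SSZ)), mul(mul(Z, SZ), Z))))
  step 10: S(S(add(S(add(SZ, mul(add(SZ, Z), SSZ))), mul(mul(Z, SZ), Z))))
  step 11: S(S(S(add(add(SZ, mul(add(SZ, Z), SSZ)), mul(mul(Z, SZ), Z)))))
  step 12: S(S(S(add(S(add(Z, mul(add(SZ, Z), SSZ))), mul(mul(Z, SZ), Z)))))
  step 13: S(S(S(S(add(add(Z, mul(add(SZ, Z), SSZ)), mul(mul(Z, SZ), Z))))))
  step 14: S(S(S(S(add(mul(add(SZ, Z), SSZ), mul(mul(Z, SZ), Z))))))
  step 15: S(S(S(S(add(mul(S(add(Z, Z)), SSZ), mul(mul(Z, SZ), Z))))))
  step 16: S(S(S(S(add(add(SSZ, mul(add(Z, Z), SSZ)), mul(mul(Z, SZ), Z))))))
  step 17: S(S(S(S(add(S(add(SZ, mul(add(Z, Z), SSZ))), mul(mul(Z, SZ), Z))))))
  step 18: S(S(S(S(S(add(add(SZ, mul(add(Z, Z), SSZ)), mul(mul(Z, SZ), Z)))))))
  step 19: S(S(S(S(S(add(S(add(Z, mul(add(Z, Z), SSZ))), mul(mul(Z, SZ), Z)))))))
  step 20: S(S(S(S(S(S(add(add(Z, mul(add(Z, Z), SSZ)), mul(mul(Z, SZ), Z))))))))
  step 21: S(S(S(S(S(S(add(mul(add(Z, Z), SSZ), mul(mul(Z, SZ), Z))))))))
  step 22: S(S(S(S(S(S(add(mul(Z, SSZ), mul(mul(Z, SZ), Z))))))))
  step 23: S(S(S(S(S(S(add(Z, mul(mul(Z, SZ), Z))))))))
  step 24: S(S(S(S(S(S(mul(mul(Z, SZ), Z)))))))
  step 25: S(S(S(S(S(S(mul(Z, Z)))))))
  step 26: S^6(Z)

Term B:
  start: add(mul(SZ, Z), add(S^4(Z), SSZ))
  step 1: add(add(Z, mul(Z, Z)), add(S^4(Z), SSZ))
  step 2: add(mul(Z, Z), add(S^4(Z), SSZ))
  step 3: add(Z, add(S^4(Z), SSZ))
  step 4: add(S^4(Z), SSZ)
  step 5: S(add(SSSZ, SSZ))
  step 6: S(S(add(SSZ, SSZ)))
  step 7: S(S(S(add(SZ, SSZ))))
  step 8: S(S(S(S(add(Z, SSZ)))))
  step 9: S^6(Z)

Answer: SAME — A ⇓ S^6(Z), B ⇓ S^6(Z)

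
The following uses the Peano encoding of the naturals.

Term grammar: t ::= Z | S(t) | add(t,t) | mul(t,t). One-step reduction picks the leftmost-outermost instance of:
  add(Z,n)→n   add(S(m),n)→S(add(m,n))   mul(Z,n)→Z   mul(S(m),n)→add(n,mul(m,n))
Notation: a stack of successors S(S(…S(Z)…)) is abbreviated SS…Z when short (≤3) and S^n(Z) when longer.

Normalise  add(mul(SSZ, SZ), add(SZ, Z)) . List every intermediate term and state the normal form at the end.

Answer: normal form = SSSZ  (in 12 steps)

Reduction:
  start: add(mul(SSZ, SZ), add(SZ, Z))
  →1  add(add(SZ, mul(SZ, SZ)), add(SZ, Z))
  →2  add(S(add(Z, mul(SZ, SZ))), add(SZ, Z))
  →3  S(add(add(Z, mul(SZ, SZ)), add(SZ, Z)))
  →4  S(add(mul(SZ, SZ), add(SZ, Z)))
  →5  S(add(add(SZ, mul(Z, SZ)), add(SZ, Z)))
  →6  S(add(S(add(Z, mul(Z, SZ))), add(SZ, Z)))
  →7  S(S(add(add(Z, mul(Z, SZ)), add(SZ, Z))))
  →8  S(S(add(mul(Z, SZ), add(SZ, Z))))
  →9  S(S(add(Z, add(SZ, Z))))
  →10  S(S(add(SZ, Z)))
  →11  S(S(S(add(Z, Z))))
  →12  SSSZ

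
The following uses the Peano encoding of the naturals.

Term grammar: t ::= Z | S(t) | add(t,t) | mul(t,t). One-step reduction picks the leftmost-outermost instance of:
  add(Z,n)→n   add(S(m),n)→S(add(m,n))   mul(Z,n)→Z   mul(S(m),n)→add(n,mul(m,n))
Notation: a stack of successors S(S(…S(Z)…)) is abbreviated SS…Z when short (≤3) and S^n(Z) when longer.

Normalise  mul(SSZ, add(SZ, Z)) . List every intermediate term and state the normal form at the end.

Answer: normal form = SSZ  (in 11 steps)

Reduction:
  start: mul(SSZ, add(SZ, Z))
  [1] add(add(SZ, Z), mul(SZ, add(SZ, Z)))
  [2] add(S(add(Z, Z)), mul(SZ, add(SZ, Z)))
  [3] S(add(add(Z, Z), mul(SZ, add(SZ, Z))))
  [4] S(add(Z, mul(SZ, add(SZ, Z))))
  [5] S(mul(SZ, add(SZ, Z)))
  [6] S(add(add(SZ, Z), mul(Z, add(SZ, Z))))
  [7] S(add(S(add(Z, Z)), mul(Z, add(SZ, Z))))
  [8] S(S(add(add(Z, Z), mul(Z, add(SZ, Z)))))
  [9] S(S(add(Z, mul(Z, add(SZ, Z)))))
  [10] S(S(mul(Z, add(SZ, Z))))
  [11] SSZ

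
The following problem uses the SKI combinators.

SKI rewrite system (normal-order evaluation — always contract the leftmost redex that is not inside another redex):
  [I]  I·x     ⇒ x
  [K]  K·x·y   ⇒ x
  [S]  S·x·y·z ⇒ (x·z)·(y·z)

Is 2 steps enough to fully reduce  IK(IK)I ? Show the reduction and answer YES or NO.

  start: IK(IK)I
  →1  K(IK)I
  →2  IK

Answer: NO — after 2 steps the term is IK, not yet normal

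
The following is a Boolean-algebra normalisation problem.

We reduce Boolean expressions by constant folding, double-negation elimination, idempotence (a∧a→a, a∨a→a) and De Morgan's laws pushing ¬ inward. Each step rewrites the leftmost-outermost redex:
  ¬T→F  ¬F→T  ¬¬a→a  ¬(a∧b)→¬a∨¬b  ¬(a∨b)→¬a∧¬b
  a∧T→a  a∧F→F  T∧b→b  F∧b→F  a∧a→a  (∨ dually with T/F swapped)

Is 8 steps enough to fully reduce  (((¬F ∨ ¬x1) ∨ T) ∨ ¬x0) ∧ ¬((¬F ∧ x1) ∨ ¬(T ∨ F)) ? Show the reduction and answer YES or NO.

  start: (((¬F ∨ ¬x1) ∨ T) ∨ ¬x0) ∧ ¬((¬F ∧ x1) ∨ ¬(T ∨ F))
  step 1: (T ∨ ¬x0) ∧ ¬((¬F ∧ x1) ∨ ¬(T ∨ F))
  step 2: T ∧ ¬((¬F ∧ x1) ∨ ¬(T ∨ F))
  step 3: ¬((¬F ∧ x1) ∨ ¬(T ∨ F))
  step 4: ¬(¬F ∧ x1) ∧ ¬¬(T ∨ F)
  step 5: (¬¬F ∨ ¬x1) ∧ ¬¬(T ∨ F)
  step 6: (F ∨ ¬x1) ∧ ¬¬(T ∨ F)
  step 7: ¬x1 ∧ ¬¬(T ∨ F)
  step 8: ¬x1 ∧ (T ∨ F)

Answer: NO — after 8 steps the term is ¬x1 ∧ (T ∨ F), not yet normal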